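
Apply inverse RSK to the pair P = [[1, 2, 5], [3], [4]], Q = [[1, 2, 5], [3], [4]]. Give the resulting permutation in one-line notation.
Reverse the RSK construction: for i from n down to 1, find the cell of Q containing i, remove the entry at that cell from P, and reverse-bump it up through P; the value ejected from row 1 is w(i).

Step i=5: Q has 5 at row 1, column 3; remove that cell from P, ejecting 5. So w(5) = 5. P is now [[1, 2], [3], [4]].
Step i=4: Q has 4 at row 3, column 1; remove 4 from row 3 of P and reverse-bump: 4 enters row 2 and ejects 3; 3 enters row 1 and ejects 2. So w(4) = 2. P is now [[1, 3], [4]].
Step i=3: Q has 3 at row 2, column 1; remove 4 from row 2 of P and reverse-bump: 4 enters row 1 and ejects 3. So w(3) = 3. P is now [[1, 4]].
Step i=2: Q has 2 at row 1, column 2; remove that cell from P, ejecting 4. So w(2) = 4. P is now [[1]].
Step i=1: Q has 1 at row 1, column 1; remove that cell from P, ejecting 1. So w(1) = 1. P is now [].

So w = 1 4 3 2 5.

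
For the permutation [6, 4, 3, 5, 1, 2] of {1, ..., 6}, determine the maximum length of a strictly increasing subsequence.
2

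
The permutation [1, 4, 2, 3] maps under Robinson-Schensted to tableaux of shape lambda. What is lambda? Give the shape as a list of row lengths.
[3, 1]

RSK row insertion gives P = [[1, 2, 3], [4]], which has shape [3, 1].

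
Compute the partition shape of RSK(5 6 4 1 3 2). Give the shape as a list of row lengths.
RSK row insertion gives P = [[1, 2], [3, 6], [4], [5]], which has shape [2, 2, 1, 1].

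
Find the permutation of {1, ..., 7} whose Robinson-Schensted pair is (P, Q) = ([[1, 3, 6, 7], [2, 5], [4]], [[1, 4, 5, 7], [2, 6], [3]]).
Reverse the RSK construction: for i from n down to 1, find the cell of Q containing i, remove the entry at that cell from P, and reverse-bump it up through P; the value ejected from row 1 is w(i).

Step i=7: Q has 7 at row 1, column 4; remove that cell from P, ejecting 7. So w(7) = 7. P is now [[1, 3, 6], [2, 5], [4]].
Step i=6: Q has 6 at row 2, column 2; remove 5 from row 2 of P and reverse-bump: 5 enters row 1 and ejects 3. So w(6) = 3. P is now [[1, 5, 6], [2], [4]].
Step i=5: Q has 5 at row 1, column 3; remove that cell from P, ejecting 6. So w(5) = 6. P is now [[1, 5], [2], [4]].
Step i=4: Q has 4 at row 1, column 2; remove that cell from P, ejecting 5. So w(4) = 5. P is now [[1], [2], [4]].
Step i=3: Q has 3 at row 3, column 1; remove 4 from row 3 of P and reverse-bump: 4 enters row 2 and ejects 2; 2 enters row 1 and ejects 1. So w(3) = 1. P is now [[2], [4]].
Step i=2: Q has 2 at row 2, column 1; remove 4 from row 2 of P and reverse-bump: 4 enters row 1 and ejects 2. So w(2) = 2. P is now [[4]].
Step i=1: Q has 1 at row 1, column 1; remove that cell from P, ejecting 4. So w(1) = 4. P is now [].

So w = 4 2 1 5 6 3 7.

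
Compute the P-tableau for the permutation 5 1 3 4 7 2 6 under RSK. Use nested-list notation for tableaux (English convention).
After inserting 5: P = [[5]].
After inserting 1: P = [[1], [5]].
After inserting 3: P = [[1, 3], [5]].
After inserting 4: P = [[1, 3, 4], [5]].
After inserting 7: P = [[1, 3, 4, 7], [5]].
After inserting 2: P = [[1, 2, 4, 7], [3], [5]].
After inserting 6: P = [[1, 2, 4, 6], [3, 7], [5]].

So P = [[1, 2, 4, 6], [3, 7], [5]].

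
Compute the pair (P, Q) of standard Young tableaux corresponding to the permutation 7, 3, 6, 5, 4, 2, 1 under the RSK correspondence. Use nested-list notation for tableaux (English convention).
P = [[1, 4], [2], [3], [5], [6], [7]], Q = [[1, 3], [2], [4], [5], [6], [7]]

Insert each entry of the permutation into P by Schensted row insertion, recording in Q the position of each new cell.

Insert 7: appended to row 1. P = [[7]].
Insert 3: 3 bumps 7 from row 1; 7 starts row 2. P = [[3], [7]].
Insert 6: appended to row 1. P = [[3, 6], [7]].
Insert 5: 5 bumps 6 from row 1; 6 bumps 7 from row 2; 7 starts row 3. P = [[3, 5], [6], [7]].
Insert 4: 4 bumps 5 from row 1; 5 bumps 6 from row 2; 6 bumps 7 from row 3; 7 starts row 4. P = [[3, 4], [5], [6], [7]].
Insert 2: 2 bumps 3 from row 1; 3 bumps 5 from row 2; 5 bumps 6 from row 3; 6 bumps 7 from row 4; 7 starts row 5. P = [[2, 4], [3], [5], [6], [7]].
Insert 1: 1 bumps 2 from row 1; 2 bumps 3 from row 2; 3 bumps 5 from row 3; 5 bumps 6 from row 4; 6 bumps 7 from row 5; 7 starts row 6. P = [[1, 4], [2], [3], [5], [6], [7]].

So P = [[1, 4], [2], [3], [5], [6], [7]], Q = [[1, 3], [2], [4], [5], [6], [7]].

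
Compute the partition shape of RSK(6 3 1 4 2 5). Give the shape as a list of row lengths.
Row-insert each entry into an empty tableau.

After inserting 6: P = [[6]].
After inserting 3: P = [[3], [6]].
After inserting 1: P = [[1], [3], [6]].
After inserting 4: P = [[1, 4], [3], [6]].
After inserting 2: P = [[1, 2], [3, 4], [6]].
After inserting 5: P = [[1, 2, 5], [3, 4], [6]].

The final insertion tableau P = [[1, 2, 5], [3, 4], [6]] has shape [3, 2, 1].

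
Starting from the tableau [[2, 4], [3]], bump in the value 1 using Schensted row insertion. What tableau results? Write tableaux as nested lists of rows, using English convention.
In row 1, 1 replaces 2 (the leftmost entry greater than 1); 2 is bumped to row 2. In row 2, 2 replaces 3 (the leftmost entry greater than 2); 3 is bumped to row 3. 3 starts a new row 3. The new tableau is [[1, 4], [2], [3]].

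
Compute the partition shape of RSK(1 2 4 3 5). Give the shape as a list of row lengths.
Row-insert each entry into an empty tableau.

After inserting 1: P = [[1]].
After inserting 2: P = [[1, 2]].
After inserting 4: P = [[1, 2, 4]].
After inserting 3: P = [[1, 2, 3], [4]].
After inserting 5: P = [[1, 2, 3, 5], [4]].

The final insertion tableau P = [[1, 2, 3, 5], [4]] has shape [4, 1].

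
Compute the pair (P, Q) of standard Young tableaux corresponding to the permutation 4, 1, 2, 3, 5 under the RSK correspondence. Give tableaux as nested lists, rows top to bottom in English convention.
P = [[1, 2, 3, 5], [4]], Q = [[1, 3, 4, 5], [2]]

Insert each entry of the permutation into P by Schensted row insertion, recording in Q the position of each new cell.

After inserting 4: P = [[4]].
After inserting 1: P = [[1], [4]].
After inserting 2: P = [[1, 2], [4]].
After inserting 3: P = [[1, 2, 3], [4]].
After inserting 5: P = [[1, 2, 3, 5], [4]].

So P = [[1, 2, 3, 5], [4]], Q = [[1, 3, 4, 5], [2]].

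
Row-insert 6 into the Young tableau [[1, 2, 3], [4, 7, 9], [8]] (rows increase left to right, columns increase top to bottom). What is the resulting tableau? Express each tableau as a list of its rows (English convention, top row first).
6 is larger than every entry of row 1, so it is appended to row 1. The new tableau is [[1, 2, 3, 6], [4, 7, 9], [8]].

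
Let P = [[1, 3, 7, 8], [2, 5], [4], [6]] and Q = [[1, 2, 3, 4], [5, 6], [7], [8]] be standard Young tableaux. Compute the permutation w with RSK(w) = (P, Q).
4 6 7 8 2 5 3 1

Reverse RSK: for i = n, n-1, ..., 1, locate i in Q, remove the corresponding corner cell from P, and reverse-bump its entry up through P; the value ejected from row 1 is w(i).

So w = 4 6 7 8 2 5 3 1.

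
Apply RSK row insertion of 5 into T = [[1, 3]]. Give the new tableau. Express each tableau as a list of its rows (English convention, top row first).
[[1, 3, 5]]

5 is larger than every entry of row 1, so it is appended to row 1. The new tableau is [[1, 3, 5]].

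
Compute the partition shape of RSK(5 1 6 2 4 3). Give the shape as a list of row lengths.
[3, 2, 1]

Row-insert each entry into an empty tableau.

After inserting 5: P = [[5]].
After inserting 1: P = [[1], [5]].
After inserting 6: P = [[1, 6], [5]].
After inserting 2: P = [[1, 2], [5, 6]].
After inserting 4: P = [[1, 2, 4], [5, 6]].
After inserting 3: P = [[1, 2, 3], [4, 6], [5]].

The final insertion tableau P = [[1, 2, 3], [4, 6], [5]] has shape [3, 2, 1].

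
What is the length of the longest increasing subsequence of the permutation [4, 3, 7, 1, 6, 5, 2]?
2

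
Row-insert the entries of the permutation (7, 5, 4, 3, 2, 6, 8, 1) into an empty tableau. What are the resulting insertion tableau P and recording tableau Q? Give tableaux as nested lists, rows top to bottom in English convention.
Insert each entry of the permutation into P by Schensted row insertion, recording in Q the position of each new cell.

Insert 7: appended to row 1. P = [[7]].
Insert 5: 5 bumps 7 from row 1; 7 starts row 2. P = [[5], [7]].
Insert 4: 4 bumps 5 from row 1; 5 bumps 7 from row 2; 7 starts row 3. P = [[4], [5], [7]].
Insert 3: 3 bumps 4 from row 1; 4 bumps 5 from row 2; 5 bumps 7 from row 3; 7 starts row 4. P = [[3], [4], [5], [7]].
Insert 2: 2 bumps 3 from row 1; 3 bumps 4 from row 2; 4 bumps 5 from row 3; 5 bumps 7 from row 4; 7 starts row 5. P = [[2], [3], [4], [5], [7]].
Insert 6: appended to row 1. P = [[2, 6], [3], [4], [5], [7]].
Insert 8: appended to row 1. P = [[2, 6, 8], [3], [4], [5], [7]].
Insert 1: 1 bumps 2 from row 1; 2 bumps 3 from row 2; 3 bumps 4 from row 3; 4 bumps 5 from row 4; 5 bumps 7 from row 5; 7 starts row 6. P = [[1, 6, 8], [2], [3], [4], [5], [7]].

So P = [[1, 6, 8], [2], [3], [4], [5], [7]], Q = [[1, 6, 7], [2], [3], [4], [5], [8]].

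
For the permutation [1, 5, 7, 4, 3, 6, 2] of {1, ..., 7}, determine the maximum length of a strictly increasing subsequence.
3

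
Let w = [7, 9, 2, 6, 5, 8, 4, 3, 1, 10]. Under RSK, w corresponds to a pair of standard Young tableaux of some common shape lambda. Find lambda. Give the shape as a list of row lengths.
[4, 2, 1, 1, 1, 1]

Row-insert each entry into an empty tableau.

After inserting 7: P = [[7]].
After inserting 9: P = [[7, 9]].
After inserting 2: P = [[2, 9], [7]].
After inserting 6: P = [[2, 6], [7, 9]].
After inserting 5: P = [[2, 5], [6, 9], [7]].
After inserting 8: P = [[2, 5, 8], [6, 9], [7]].
After inserting 4: P = [[2, 4, 8], [5, 9], [6], [7]].
After inserting 3: P = [[2, 3, 8], [4, 9], [5], [6], [7]].
After inserting 1: P = [[1, 3, 8], [2, 9], [4], [5], [6], [7]].
After inserting 10: P = [[1, 3, 8, 10], [2, 9], [4], [5], [6], [7]].

The final insertion tableau P = [[1, 3, 8, 10], [2, 9], [4], [5], [6], [7]] has shape [4, 2, 1, 1, 1, 1].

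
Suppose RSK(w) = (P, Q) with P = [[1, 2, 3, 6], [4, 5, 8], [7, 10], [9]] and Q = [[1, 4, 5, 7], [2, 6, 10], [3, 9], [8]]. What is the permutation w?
Reverse the RSK construction: for i from n down to 1, find the cell of Q containing i, remove the entry at that cell from P, and reverse-bump it up through P; the value ejected from row 1 is w(i).

Step i=10: Q has 10 at row 2, column 3; remove 8 from row 2 of P and reverse-bump: 8 enters row 1 and ejects 6. So w(10) = 6. P is now [[1, 2, 3, 8], [4, 5], [7, 10], [9]].
Step i=9: Q has 9 at row 3, column 2; remove 10 from row 3 of P and reverse-bump: 10 enters row 2 and ejects 5; 5 enters row 1 and ejects 3. So w(9) = 3. P is now [[1, 2, 5, 8], [4, 10], [7], [9]].
Step i=8: Q has 8 at row 4, column 1; remove 9 from row 4 of P and reverse-bump: 9 enters row 3 and ejects 7; 7 enters row 2 and ejects 4; 4 enters row 1 and ejects 2. So w(8) = 2. P is now [[1, 4, 5, 8], [7, 10], [9]].
Step i=7: Q has 7 at row 1, column 4; remove that cell from P, ejecting 8. So w(7) = 8. P is now [[1, 4, 5], [7, 10], [9]].
Step i=6: Q has 6 at row 2, column 2; remove 10 from row 2 of P and reverse-bump: 10 enters row 1 and ejects 5. So w(6) = 5. P is now [[1, 4, 10], [7], [9]].
Step i=5: Q has 5 at row 1, column 3; remove that cell from P, ejecting 10. So w(5) = 10. P is now [[1, 4], [7], [9]].
Step i=4: Q has 4 at row 1, column 2; remove that cell from P, ejecting 4. So w(4) = 4. P is now [[1], [7], [9]].
Step i=3: Q has 3 at row 3, column 1; remove 9 from row 3 of P and reverse-bump: 9 enters row 2 and ejects 7; 7 enters row 1 and ejects 1. So w(3) = 1. P is now [[7], [9]].
Step i=2: Q has 2 at row 2, column 1; remove 9 from row 2 of P and reverse-bump: 9 enters row 1 and ejects 7. So w(2) = 7. P is now [[9]].
Step i=1: Q has 1 at row 1, column 1; remove that cell from P, ejecting 9. So w(1) = 9. P is now [].

So w = 9 7 1 4 10 5 8 2 3 6.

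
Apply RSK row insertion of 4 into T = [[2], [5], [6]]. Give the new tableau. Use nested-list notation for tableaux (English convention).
4 is larger than every entry of row 1, so it is appended to row 1. The new tableau is [[2, 4], [5], [6]].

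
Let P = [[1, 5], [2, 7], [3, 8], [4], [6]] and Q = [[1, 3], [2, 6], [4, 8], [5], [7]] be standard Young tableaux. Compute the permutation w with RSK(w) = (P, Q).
6 4 8 3 2 7 1 5

Reverse the RSK construction: for i from n down to 1, find the cell of Q containing i, remove the entry at that cell from P, and reverse-bump it up through P; the value ejected from row 1 is w(i).

Step i=8: Q has 8 at row 3, column 2; remove 8 from row 3 of P and reverse-bump: 8 enters row 2 and ejects 7; 7 enters row 1 and ejects 5. So w(8) = 5. P is now [[1, 7], [2, 8], [3], [4], [6]].
Step i=7: Q has 7 at row 5, column 1; remove 6 from row 5 of P and reverse-bump: 6 enters row 4 and ejects 4; 4 enters row 3 and ejects 3; 3 enters row 2 and ejects 2; 2 enters row 1 and ejects 1. So w(7) = 1. P is now [[2, 7], [3, 8], [4], [6]].
Step i=6: Q has 6 at row 2, column 2; remove 8 from row 2 of P and reverse-bump: 8 enters row 1 and ejects 7. So w(6) = 7. P is now [[2, 8], [3], [4], [6]].
Step i=5: Q has 5 at row 4, column 1; remove 6 from row 4 of P and reverse-bump: 6 enters row 3 and ejects 4; 4 enters row 2 and ejects 3; 3 enters row 1 and ejects 2. So w(5) = 2. P is now [[3, 8], [4], [6]].
Step i=4: Q has 4 at row 3, column 1; remove 6 from row 3 of P and reverse-bump: 6 enters row 2 and ejects 4; 4 enters row 1 and ejects 3. So w(4) = 3. P is now [[4, 8], [6]].
Step i=3: Q has 3 at row 1, column 2; remove that cell from P, ejecting 8. So w(3) = 8. P is now [[4], [6]].
Step i=2: Q has 2 at row 2, column 1; remove 6 from row 2 of P and reverse-bump: 6 enters row 1 and ejects 4. So w(2) = 4. P is now [[6]].
Step i=1: Q has 1 at row 1, column 1; remove that cell from P, ejecting 6. So w(1) = 6. P is now [].

So w = 6 4 8 3 2 7 1 5.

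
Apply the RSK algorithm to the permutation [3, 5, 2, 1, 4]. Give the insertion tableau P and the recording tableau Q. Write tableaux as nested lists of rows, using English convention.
Insert each entry of the permutation into P by Schensted row insertion, recording in Q the position of each new cell.

After inserting 3: P = [[3]].
After inserting 5: P = [[3, 5]].
After inserting 2: P = [[2, 5], [3]].
After inserting 1: P = [[1, 5], [2], [3]].
After inserting 4: P = [[1, 4], [2, 5], [3]].

So P = [[1, 4], [2, 5], [3]], Q = [[1, 2], [3, 5], [4]].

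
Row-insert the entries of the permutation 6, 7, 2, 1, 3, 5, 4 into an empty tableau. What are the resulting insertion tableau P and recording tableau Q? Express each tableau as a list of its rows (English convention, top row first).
Insert each entry of the permutation into P by Schensted row insertion, recording in Q the position of each new cell.

After inserting 6: P = [[6]].
After inserting 7: P = [[6, 7]].
After inserting 2: P = [[2, 7], [6]].
After inserting 1: P = [[1, 7], [2], [6]].
After inserting 3: P = [[1, 3], [2, 7], [6]].
After inserting 5: P = [[1, 3, 5], [2, 7], [6]].
After inserting 4: P = [[1, 3, 4], [2, 5], [6, 7]].

So P = [[1, 3, 4], [2, 5], [6, 7]], Q = [[1, 2, 6], [3, 5], [4, 7]].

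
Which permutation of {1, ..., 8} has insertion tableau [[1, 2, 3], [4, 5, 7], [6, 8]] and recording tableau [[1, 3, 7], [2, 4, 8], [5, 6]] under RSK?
Reverse the RSK construction: for i from n down to 1, find the cell of Q containing i, remove the entry at that cell from P, and reverse-bump it up through P; the value ejected from row 1 is w(i).

Step i=8: Q has 8 at row 2, column 3; remove 7 from row 2 of P and reverse-bump: 7 enters row 1 and ejects 3. So w(8) = 3. P is now [[1, 2, 7], [4, 5], [6, 8]].
Step i=7: Q has 7 at row 1, column 3; remove that cell from P, ejecting 7. So w(7) = 7. P is now [[1, 2], [4, 5], [6, 8]].
Step i=6: Q has 6 at row 3, column 2; remove 8 from row 3 of P and reverse-bump: 8 enters row 2 and ejects 5; 5 enters row 1 and ejects 2. So w(6) = 2. P is now [[1, 5], [4, 8], [6]].
Step i=5: Q has 5 at row 3, column 1; remove 6 from row 3 of P and reverse-bump: 6 enters row 2 and ejects 4; 4 enters row 1 and ejects 1. So w(5) = 1. P is now [[4, 5], [6, 8]].
Step i=4: Q has 4 at row 2, column 2; remove 8 from row 2 of P and reverse-bump: 8 enters row 1 and ejects 5. So w(4) = 5. P is now [[4, 8], [6]].
Step i=3: Q has 3 at row 1, column 2; remove that cell from P, ejecting 8. So w(3) = 8. P is now [[4], [6]].
Step i=2: Q has 2 at row 2, column 1; remove 6 from row 2 of P and reverse-bump: 6 enters row 1 and ejects 4. So w(2) = 4. P is now [[6]].
Step i=1: Q has 1 at row 1, column 1; remove that cell from P, ejecting 6. So w(1) = 6. P is now [].

So w = 6 4 8 5 1 2 7 3.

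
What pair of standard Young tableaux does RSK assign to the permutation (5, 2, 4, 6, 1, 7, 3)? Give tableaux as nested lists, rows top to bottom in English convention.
P = [[1, 3, 6, 7], [2, 4], [5]], Q = [[1, 3, 4, 6], [2, 7], [5]]

Insert each entry of the permutation into P by Schensted row insertion, recording in Q the position of each new cell.

After inserting 5: P = [[5]].
After inserting 2: P = [[2], [5]].
After inserting 4: P = [[2, 4], [5]].
After inserting 6: P = [[2, 4, 6], [5]].
After inserting 1: P = [[1, 4, 6], [2], [5]].
After inserting 7: P = [[1, 4, 6, 7], [2], [5]].
After inserting 3: P = [[1, 3, 6, 7], [2, 4], [5]].

So P = [[1, 3, 6, 7], [2, 4], [5]], Q = [[1, 3, 4, 6], [2, 7], [5]].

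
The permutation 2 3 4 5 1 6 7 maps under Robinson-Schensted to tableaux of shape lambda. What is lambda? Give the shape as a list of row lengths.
Row-insert each entry into an empty tableau.

After inserting 2: P = [[2]].
After inserting 3: P = [[2, 3]].
After inserting 4: P = [[2, 3, 4]].
After inserting 5: P = [[2, 3, 4, 5]].
After inserting 1: P = [[1, 3, 4, 5], [2]].
After inserting 6: P = [[1, 3, 4, 5, 6], [2]].
After inserting 7: P = [[1, 3, 4, 5, 6, 7], [2]].

The final insertion tableau P = [[1, 3, 4, 5, 6, 7], [2]] has shape [6, 1].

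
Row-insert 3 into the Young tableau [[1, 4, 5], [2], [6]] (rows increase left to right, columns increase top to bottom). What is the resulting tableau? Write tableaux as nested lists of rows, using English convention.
[[1, 3, 5], [2, 4], [6]]

In row 1, 3 replaces 4 (the leftmost entry greater than 3); 4 is bumped to row 2. 4 is appended to row 2. The new tableau is [[1, 3, 5], [2, 4], [6]].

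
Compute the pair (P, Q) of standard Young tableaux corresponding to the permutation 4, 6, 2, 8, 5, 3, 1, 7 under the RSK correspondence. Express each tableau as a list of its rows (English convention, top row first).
Insert each entry of the permutation into P by Schensted row insertion, recording in Q the position of each new cell.

Insert 4: appended to row 1. P = [[4]].
Insert 6: appended to row 1. P = [[4, 6]].
Insert 2: 2 bumps 4 from row 1; 4 starts row 2. P = [[2, 6], [4]].
Insert 8: appended to row 1. P = [[2, 6, 8], [4]].
Insert 5: 5 bumps 6 from row 1; 6 appends to row 2. P = [[2, 5, 8], [4, 6]].
Insert 3: 3 bumps 5 from row 1; 5 bumps 6 from row 2; 6 starts row 3. P = [[2, 3, 8], [4, 5], [6]].
Insert 1: 1 bumps 2 from row 1; 2 bumps 4 from row 2; 4 bumps 6 from row 3; 6 starts row 4. P = [[1, 3, 8], [2, 5], [4], [6]].
Insert 7: 7 bumps 8 from row 1; 8 appends to row 2. P = [[1, 3, 7], [2, 5, 8], [4], [6]].

So P = [[1, 3, 7], [2, 5, 8], [4], [6]], Q = [[1, 2, 4], [3, 5, 8], [6], [7]].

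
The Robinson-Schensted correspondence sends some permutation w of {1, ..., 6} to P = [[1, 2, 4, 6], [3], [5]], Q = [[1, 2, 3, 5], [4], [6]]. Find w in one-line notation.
Reverse the RSK construction: for i from n down to 1, find the cell of Q containing i, remove the entry at that cell from P, and reverse-bump it up through P; the value ejected from row 1 is w(i).

Step i=6: Q has 6 at row 3, column 1; remove 5 from row 3 of P and reverse-bump: 5 enters row 2 and ejects 3; 3 enters row 1 and ejects 2. So w(6) = 2. P is now [[1, 3, 4, 6], [5]].
Step i=5: Q has 5 at row 1, column 4; remove that cell from P, ejecting 6. So w(5) = 6. P is now [[1, 3, 4], [5]].
Step i=4: Q has 4 at row 2, column 1; remove 5 from row 2 of P and reverse-bump: 5 enters row 1 and ejects 4. So w(4) = 4. P is now [[1, 3, 5]].
Step i=3: Q has 3 at row 1, column 3; remove that cell from P, ejecting 5. So w(3) = 5. P is now [[1, 3]].
Step i=2: Q has 2 at row 1, column 2; remove that cell from P, ejecting 3. So w(2) = 3. P is now [[1]].
Step i=1: Q has 1 at row 1, column 1; remove that cell from P, ejecting 1. So w(1) = 1. P is now [].

So w = 1 3 5 4 6 2.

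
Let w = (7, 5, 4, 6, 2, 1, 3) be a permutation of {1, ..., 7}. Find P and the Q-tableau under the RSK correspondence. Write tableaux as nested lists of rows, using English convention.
P = [[1, 3], [2, 6], [4], [5], [7]], Q = [[1, 4], [2, 7], [3], [5], [6]]

Insert each entry of the permutation into P by Schensted row insertion, recording in Q the position of each new cell.

Insert 7: appended to row 1. P = [[7]].
Insert 5: 5 bumps 7 from row 1; 7 starts row 2. P = [[5], [7]].
Insert 4: 4 bumps 5 from row 1; 5 bumps 7 from row 2; 7 starts row 3. P = [[4], [5], [7]].
Insert 6: appended to row 1. P = [[4, 6], [5], [7]].
Insert 2: 2 bumps 4 from row 1; 4 bumps 5 from row 2; 5 bumps 7 from row 3; 7 starts row 4. P = [[2, 6], [4], [5], [7]].
Insert 1: 1 bumps 2 from row 1; 2 bumps 4 from row 2; 4 bumps 5 from row 3; 5 bumps 7 from row 4; 7 starts row 5. P = [[1, 6], [2], [4], [5], [7]].
Insert 3: 3 bumps 6 from row 1; 6 appends to row 2. P = [[1, 3], [2, 6], [4], [5], [7]].

So P = [[1, 3], [2, 6], [4], [5], [7]], Q = [[1, 4], [2, 7], [3], [5], [6]].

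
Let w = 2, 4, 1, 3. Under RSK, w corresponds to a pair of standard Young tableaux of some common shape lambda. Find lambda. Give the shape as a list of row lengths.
Row-insert each entry into an empty tableau.

After inserting 2: P = [[2]].
After inserting 4: P = [[2, 4]].
After inserting 1: P = [[1, 4], [2]].
After inserting 3: P = [[1, 3], [2, 4]].

The final insertion tableau P = [[1, 3], [2, 4]] has shape [2, 2].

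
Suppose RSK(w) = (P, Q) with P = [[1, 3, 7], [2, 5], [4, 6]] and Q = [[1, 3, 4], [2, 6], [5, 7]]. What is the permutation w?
4 2 6 7 1 5 3

Reverse the RSK construction: for i from n down to 1, find the cell of Q containing i, remove the entry at that cell from P, and reverse-bump it up through P; the value ejected from row 1 is w(i).

Step i=7: Q has 7 at row 3, column 2; remove 6 from row 3 of P and reverse-bump: 6 enters row 2 and ejects 5; 5 enters row 1 and ejects 3. So w(7) = 3. P is now [[1, 5, 7], [2, 6], [4]].
Step i=6: Q has 6 at row 2, column 2; remove 6 from row 2 of P and reverse-bump: 6 enters row 1 and ejects 5. So w(6) = 5. P is now [[1, 6, 7], [2], [4]].
Step i=5: Q has 5 at row 3, column 1; remove 4 from row 3 of P and reverse-bump: 4 enters row 2 and ejects 2; 2 enters row 1 and ejects 1. So w(5) = 1. P is now [[2, 6, 7], [4]].
Step i=4: Q has 4 at row 1, column 3; remove that cell from P, ejecting 7. So w(4) = 7. P is now [[2, 6], [4]].
Step i=3: Q has 3 at row 1, column 2; remove that cell from P, ejecting 6. So w(3) = 6. P is now [[2], [4]].
Step i=2: Q has 2 at row 2, column 1; remove 4 from row 2 of P and reverse-bump: 4 enters row 1 and ejects 2. So w(2) = 2. P is now [[4]].
Step i=1: Q has 1 at row 1, column 1; remove that cell from P, ejecting 4. So w(1) = 4. P is now [].

So w = 4 2 6 7 1 5 3.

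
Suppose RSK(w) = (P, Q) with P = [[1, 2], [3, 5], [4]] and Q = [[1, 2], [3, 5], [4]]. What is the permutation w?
4 5 3 1 2

Reverse the RSK construction: for i from n down to 1, find the cell of Q containing i, remove the entry at that cell from P, and reverse-bump it up through P; the value ejected from row 1 is w(i).

Step i=5: Q has 5 at row 2, column 2; remove 5 from row 2 of P and reverse-bump: 5 enters row 1 and ejects 2. So w(5) = 2. P is now [[1, 5], [3], [4]].
Step i=4: Q has 4 at row 3, column 1; remove 4 from row 3 of P and reverse-bump: 4 enters row 2 and ejects 3; 3 enters row 1 and ejects 1. So w(4) = 1. P is now [[3, 5], [4]].
Step i=3: Q has 3 at row 2, column 1; remove 4 from row 2 of P and reverse-bump: 4 enters row 1 and ejects 3. So w(3) = 3. P is now [[4, 5]].
Step i=2: Q has 2 at row 1, column 2; remove that cell from P, ejecting 5. So w(2) = 5. P is now [[4]].
Step i=1: Q has 1 at row 1, column 1; remove that cell from P, ejecting 4. So w(1) = 4. P is now [].

So w = 4 5 3 1 2.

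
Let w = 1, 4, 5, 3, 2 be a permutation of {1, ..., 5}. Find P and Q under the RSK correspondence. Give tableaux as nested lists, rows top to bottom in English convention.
Insert each entry of the permutation into P by Schensted row insertion, recording in Q the position of each new cell.

After inserting 1: P = [[1]].
After inserting 4: P = [[1, 4]].
After inserting 5: P = [[1, 4, 5]].
After inserting 3: P = [[1, 3, 5], [4]].
After inserting 2: P = [[1, 2, 5], [3], [4]].

So P = [[1, 2, 5], [3], [4]], Q = [[1, 2, 3], [4], [5]].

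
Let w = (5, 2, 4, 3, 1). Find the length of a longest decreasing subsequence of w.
4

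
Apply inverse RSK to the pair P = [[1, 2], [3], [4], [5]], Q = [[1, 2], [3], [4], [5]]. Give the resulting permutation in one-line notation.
1 5 4 3 2

Reverse RSK: for i = n, n-1, ..., 1, locate i in Q, remove the corresponding corner cell from P, and reverse-bump its entry up through P; the value ejected from row 1 is w(i).

So w = 1 5 4 3 2.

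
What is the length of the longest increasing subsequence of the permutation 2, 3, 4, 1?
3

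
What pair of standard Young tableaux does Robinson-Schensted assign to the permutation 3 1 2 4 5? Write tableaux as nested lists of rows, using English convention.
Insert each entry of the permutation into P by Schensted row insertion, recording in Q the position of each new cell.

Insert 3: appended to row 1. P = [[3]], Q = [[1]].
Insert 1: 1 bumps 3 from row 1; 3 starts row 2. P = [[1], [3]], Q = [[1], [2]].
Insert 2: appended to row 1. P = [[1, 2], [3]], Q = [[1, 3], [2]].
Insert 4: appended to row 1. P = [[1, 2, 4], [3]], Q = [[1, 3, 4], [2]].
Insert 5: appended to row 1. P = [[1, 2, 4, 5], [3]], Q = [[1, 3, 4, 5], [2]].

So P = [[1, 2, 4, 5], [3]], Q = [[1, 3, 4, 5], [2]].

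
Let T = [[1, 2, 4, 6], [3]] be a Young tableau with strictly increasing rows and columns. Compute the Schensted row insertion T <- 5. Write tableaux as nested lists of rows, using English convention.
In row 1, 5 replaces 6 (the leftmost entry greater than 5); 6 is bumped to row 2. 6 is appended to row 2. The new tableau is [[1, 2, 4, 5], [3, 6]].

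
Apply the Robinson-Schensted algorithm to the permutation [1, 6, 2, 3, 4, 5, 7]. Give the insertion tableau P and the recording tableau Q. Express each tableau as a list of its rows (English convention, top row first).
P = [[1, 2, 3, 4, 5, 7], [6]], Q = [[1, 2, 4, 5, 6, 7], [3]]

Insert each entry of the permutation into P by Schensted row insertion, recording in Q the position of each new cell.

Insert 1: appended to row 1. P = [[1]], Q = [[1]].
Insert 6: appended to row 1. P = [[1, 6]], Q = [[1, 2]].
Insert 2: 2 bumps 6 from row 1; 6 starts row 2. P = [[1, 2], [6]], Q = [[1, 2], [3]].
Insert 3: appended to row 1. P = [[1, 2, 3], [6]], Q = [[1, 2, 4], [3]].
Insert 4: appended to row 1. P = [[1, 2, 3, 4], [6]], Q = [[1, 2, 4, 5], [3]].
Insert 5: appended to row 1. P = [[1, 2, 3, 4, 5], [6]], Q = [[1, 2, 4, 5, 6], [3]].
Insert 7: appended to row 1. P = [[1, 2, 3, 4, 5, 7], [6]], Q = [[1, 2, 4, 5, 6, 7], [3]].

So P = [[1, 2, 3, 4, 5, 7], [6]], Q = [[1, 2, 4, 5, 6, 7], [3]].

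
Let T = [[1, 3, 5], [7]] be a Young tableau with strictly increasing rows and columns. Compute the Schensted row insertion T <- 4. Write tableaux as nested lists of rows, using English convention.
[[1, 3, 4], [5], [7]]

In row 1, 4 replaces 5 (the leftmost entry greater than 4); 5 is bumped to row 2. In row 2, 5 replaces 7 (the leftmost entry greater than 5); 7 is bumped to row 3. 7 starts a new row 3. The new tableau is [[1, 3, 4], [5], [7]].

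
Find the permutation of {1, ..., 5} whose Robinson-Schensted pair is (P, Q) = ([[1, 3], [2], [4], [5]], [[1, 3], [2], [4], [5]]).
5 2 4 3 1

Reverse the RSK construction: for i from n down to 1, find the cell of Q containing i, remove the entry at that cell from P, and reverse-bump it up through P; the value ejected from row 1 is w(i).

Step i=5: Q has 5 at row 4, column 1; remove 5 from row 4 of P and reverse-bump: 5 enters row 3 and ejects 4; 4 enters row 2 and ejects 2; 2 enters row 1 and ejects 1. So w(5) = 1. P is now [[2, 3], [4], [5]].
Step i=4: Q has 4 at row 3, column 1; remove 5 from row 3 of P and reverse-bump: 5 enters row 2 and ejects 4; 4 enters row 1 and ejects 3. So w(4) = 3. P is now [[2, 4], [5]].
Step i=3: Q has 3 at row 1, column 2; remove that cell from P, ejecting 4. So w(3) = 4. P is now [[2], [5]].
Step i=2: Q has 2 at row 2, column 1; remove 5 from row 2 of P and reverse-bump: 5 enters row 1 and ejects 2. So w(2) = 2. P is now [[5]].
Step i=1: Q has 1 at row 1, column 1; remove that cell from P, ejecting 5. So w(1) = 5. P is now [].

So w = 5 2 4 3 1.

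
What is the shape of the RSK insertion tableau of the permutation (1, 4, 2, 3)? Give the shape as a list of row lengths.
RSK row insertion gives P = [[1, 2, 3], [4]], which has shape [3, 1].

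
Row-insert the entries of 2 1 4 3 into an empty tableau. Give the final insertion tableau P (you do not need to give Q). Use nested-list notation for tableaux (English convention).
P = [[1, 3], [2, 4]]

Insert 2: appended to row 1. P = [[2]].
Insert 1: 1 bumps 2 from row 1; 2 starts row 2. P = [[1], [2]].
Insert 4: appended to row 1. P = [[1, 4], [2]].
Insert 3: 3 bumps 4 from row 1; 4 appends to row 2. P = [[1, 3], [2, 4]].

So P = [[1, 3], [2, 4]].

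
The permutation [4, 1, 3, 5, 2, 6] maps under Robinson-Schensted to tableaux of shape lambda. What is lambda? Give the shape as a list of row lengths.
Row-insert each entry into an empty tableau.

After inserting 4: P = [[4]].
After inserting 1: P = [[1], [4]].
After inserting 3: P = [[1, 3], [4]].
After inserting 5: P = [[1, 3, 5], [4]].
After inserting 2: P = [[1, 2, 5], [3], [4]].
After inserting 6: P = [[1, 2, 5, 6], [3], [4]].

The final insertion tableau P = [[1, 2, 5, 6], [3], [4]] has shape [4, 1, 1].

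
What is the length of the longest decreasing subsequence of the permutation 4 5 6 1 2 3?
2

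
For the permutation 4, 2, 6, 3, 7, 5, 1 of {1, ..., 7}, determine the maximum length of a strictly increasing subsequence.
3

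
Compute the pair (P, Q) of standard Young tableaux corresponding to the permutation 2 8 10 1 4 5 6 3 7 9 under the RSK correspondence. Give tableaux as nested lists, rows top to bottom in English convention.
P = [[1, 3, 5, 6, 7, 9], [2, 4, 10], [8]], Q = [[1, 2, 3, 7, 9, 10], [4, 5, 6], [8]]

Insert each entry of the permutation into P by Schensted row insertion, recording in Q the position of each new cell.

Insert 2: appended to row 1. P = [[2]].
Insert 8: appended to row 1. P = [[2, 8]].
Insert 10: appended to row 1. P = [[2, 8, 10]].
Insert 1: 1 bumps 2 from row 1; 2 starts row 2. P = [[1, 8, 10], [2]].
Insert 4: 4 bumps 8 from row 1; 8 appends to row 2. P = [[1, 4, 10], [2, 8]].
Insert 5: 5 bumps 10 from row 1; 10 appends to row 2. P = [[1, 4, 5], [2, 8, 10]].
Insert 6: appended to row 1. P = [[1, 4, 5, 6], [2, 8, 10]].
Insert 3: 3 bumps 4 from row 1; 4 bumps 8 from row 2; 8 starts row 3. P = [[1, 3, 5, 6], [2, 4, 10], [8]].
Insert 7: appended to row 1. P = [[1, 3, 5, 6, 7], [2, 4, 10], [8]].
Insert 9: appended to row 1. P = [[1, 3, 5, 6, 7, 9], [2, 4, 10], [8]].

So P = [[1, 3, 5, 6, 7, 9], [2, 4, 10], [8]], Q = [[1, 2, 3, 7, 9, 10], [4, 5, 6], [8]].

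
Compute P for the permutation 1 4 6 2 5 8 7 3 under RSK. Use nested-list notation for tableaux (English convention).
P = [[1, 2, 3, 7], [4, 5, 8], [6]]

After inserting 1: P = [[1]].
After inserting 4: P = [[1, 4]].
After inserting 6: P = [[1, 4, 6]].
After inserting 2: P = [[1, 2, 6], [4]].
After inserting 5: P = [[1, 2, 5], [4, 6]].
After inserting 8: P = [[1, 2, 5, 8], [4, 6]].
After inserting 7: P = [[1, 2, 5, 7], [4, 6, 8]].
After inserting 3: P = [[1, 2, 3, 7], [4, 5, 8], [6]].

So P = [[1, 2, 3, 7], [4, 5, 8], [6]].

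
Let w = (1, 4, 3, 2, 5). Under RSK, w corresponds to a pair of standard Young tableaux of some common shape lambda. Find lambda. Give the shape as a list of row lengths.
Row-insert each entry into an empty tableau.

After inserting 1: P = [[1]].
After inserting 4: P = [[1, 4]].
After inserting 3: P = [[1, 3], [4]].
After inserting 2: P = [[1, 2], [3], [4]].
After inserting 5: P = [[1, 2, 5], [3], [4]].

The final insertion tableau P = [[1, 2, 5], [3], [4]] has shape [3, 1, 1].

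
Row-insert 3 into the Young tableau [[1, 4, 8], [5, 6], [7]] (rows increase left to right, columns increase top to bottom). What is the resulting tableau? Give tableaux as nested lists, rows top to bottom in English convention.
In row 1, 3 replaces 4 (the leftmost entry greater than 3); 4 is bumped to row 2. In row 2, 4 replaces 5 (the leftmost entry greater than 4); 5 is bumped to row 3. In row 3, 5 replaces 7 (the leftmost entry greater than 5); 7 is bumped to row 4. 7 starts a new row 4. The new tableau is [[1, 3, 8], [4, 6], [5], [7]].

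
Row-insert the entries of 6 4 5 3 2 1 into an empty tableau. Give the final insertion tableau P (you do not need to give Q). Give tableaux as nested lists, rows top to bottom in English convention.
Insert 6: appended to row 1. P = [[6]].
Insert 4: 4 bumps 6 from row 1; 6 starts row 2. P = [[4], [6]].
Insert 5: appended to row 1. P = [[4, 5], [6]].
Insert 3: 3 bumps 4 from row 1; 4 bumps 6 from row 2; 6 starts row 3. P = [[3, 5], [4], [6]].
Insert 2: 2 bumps 3 from row 1; 3 bumps 4 from row 2; 4 bumps 6 from row 3; 6 starts row 4. P = [[2, 5], [3], [4], [6]].
Insert 1: 1 bumps 2 from row 1; 2 bumps 3 from row 2; 3 bumps 4 from row 3; 4 bumps 6 from row 4; 6 starts row 5. P = [[1, 5], [2], [3], [4], [6]].

So P = [[1, 5], [2], [3], [4], [6]].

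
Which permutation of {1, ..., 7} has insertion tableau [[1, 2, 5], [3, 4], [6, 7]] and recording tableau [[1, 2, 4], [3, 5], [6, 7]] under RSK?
3 6 4 7 5 1 2

Reverse RSK: for i = n, n-1, ..., 1, locate i in Q, remove the corresponding corner cell from P, and reverse-bump its entry up through P; the value ejected from row 1 is w(i).

So w = 3 6 4 7 5 1 2.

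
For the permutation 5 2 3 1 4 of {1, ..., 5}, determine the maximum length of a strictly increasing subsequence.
3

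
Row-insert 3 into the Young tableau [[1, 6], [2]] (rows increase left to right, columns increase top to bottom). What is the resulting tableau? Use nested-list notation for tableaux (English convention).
In row 1, 3 replaces 6 (the leftmost entry greater than 3); 6 is bumped to row 2. 6 is appended to row 2. The new tableau is [[1, 3], [2, 6]].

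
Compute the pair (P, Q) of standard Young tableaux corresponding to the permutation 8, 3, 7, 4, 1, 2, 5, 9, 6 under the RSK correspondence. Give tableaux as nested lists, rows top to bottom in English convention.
P = [[1, 2, 5, 6], [3, 4, 9], [7], [8]], Q = [[1, 3, 7, 8], [2, 6, 9], [4], [5]]

Insert each entry of the permutation into P by Schensted row insertion, recording in Q the position of each new cell.

After inserting 8: P = [[8]].
After inserting 3: P = [[3], [8]].
After inserting 7: P = [[3, 7], [8]].
After inserting 4: P = [[3, 4], [7], [8]].
After inserting 1: P = [[1, 4], [3], [7], [8]].
After inserting 2: P = [[1, 2], [3, 4], [7], [8]].
After inserting 5: P = [[1, 2, 5], [3, 4], [7], [8]].
After inserting 9: P = [[1, 2, 5, 9], [3, 4], [7], [8]].
After inserting 6: P = [[1, 2, 5, 6], [3, 4, 9], [7], [8]].

So P = [[1, 2, 5, 6], [3, 4, 9], [7], [8]], Q = [[1, 3, 7, 8], [2, 6, 9], [4], [5]].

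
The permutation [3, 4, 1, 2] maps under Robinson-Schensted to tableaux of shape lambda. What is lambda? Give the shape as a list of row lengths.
Row-insert each entry into an empty tableau.

After inserting 3: P = [[3]].
After inserting 4: P = [[3, 4]].
After inserting 1: P = [[1, 4], [3]].
After inserting 2: P = [[1, 2], [3, 4]].

The final insertion tableau P = [[1, 2], [3, 4]] has shape [2, 2].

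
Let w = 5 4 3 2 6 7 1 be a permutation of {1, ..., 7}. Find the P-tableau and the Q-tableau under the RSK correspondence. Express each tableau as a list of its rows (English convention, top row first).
P = [[1, 6, 7], [2], [3], [4], [5]], Q = [[1, 5, 6], [2], [3], [4], [7]]

Insert each entry of the permutation into P by Schensted row insertion, recording in Q the position of each new cell.

Insert 5: appended to row 1. P = [[5]], Q = [[1]].
Insert 4: 4 bumps 5 from row 1; 5 starts row 2. P = [[4], [5]], Q = [[1], [2]].
Insert 3: 3 bumps 4 from row 1; 4 bumps 5 from row 2; 5 starts row 3. P = [[3], [4], [5]], Q = [[1], [2], [3]].
Insert 2: 2 bumps 3 from row 1; 3 bumps 4 from row 2; 4 bumps 5 from row 3; 5 starts row 4. P = [[2], [3], [4], [5]], Q = [[1], [2], [3], [4]].
Insert 6: appended to row 1. P = [[2, 6], [3], [4], [5]], Q = [[1, 5], [2], [3], [4]].
Insert 7: appended to row 1. P = [[2, 6, 7], [3], [4], [5]], Q = [[1, 5, 6], [2], [3], [4]].
Insert 1: 1 bumps 2 from row 1; 2 bumps 3 from row 2; 3 bumps 4 from row 3; 4 bumps 5 from row 4; 5 starts row 5. P = [[1, 6, 7], [2], [3], [4], [5]], Q = [[1, 5, 6], [2], [3], [4], [7]].

So P = [[1, 6, 7], [2], [3], [4], [5]], Q = [[1, 5, 6], [2], [3], [4], [7]].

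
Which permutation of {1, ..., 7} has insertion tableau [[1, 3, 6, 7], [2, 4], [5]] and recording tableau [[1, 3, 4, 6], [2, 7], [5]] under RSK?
5 2 4 6 1 7 3

Reverse the RSK construction: for i from n down to 1, find the cell of Q containing i, remove the entry at that cell from P, and reverse-bump it up through P; the value ejected from row 1 is w(i).

Step i=7: Q has 7 at row 2, column 2; remove 4 from row 2 of P and reverse-bump: 4 enters row 1 and ejects 3. So w(7) = 3. P is now [[1, 4, 6, 7], [2], [5]].
Step i=6: Q has 6 at row 1, column 4; remove that cell from P, ejecting 7. So w(6) = 7. P is now [[1, 4, 6], [2], [5]].
Step i=5: Q has 5 at row 3, column 1; remove 5 from row 3 of P and reverse-bump: 5 enters row 2 and ejects 2; 2 enters row 1 and ejects 1. So w(5) = 1. P is now [[2, 4, 6], [5]].
Step i=4: Q has 4 at row 1, column 3; remove that cell from P, ejecting 6. So w(4) = 6. P is now [[2, 4], [5]].
Step i=3: Q has 3 at row 1, column 2; remove that cell from P, ejecting 4. So w(3) = 4. P is now [[2], [5]].
Step i=2: Q has 2 at row 2, column 1; remove 5 from row 2 of P and reverse-bump: 5 enters row 1 and ejects 2. So w(2) = 2. P is now [[5]].
Step i=1: Q has 1 at row 1, column 1; remove that cell from P, ejecting 5. So w(1) = 5. P is now [].

So w = 5 2 4 6 1 7 3.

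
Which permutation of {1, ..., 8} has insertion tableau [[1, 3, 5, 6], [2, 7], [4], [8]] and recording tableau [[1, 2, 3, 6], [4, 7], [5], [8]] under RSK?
2 4 8 5 3 7 6 1

Reverse RSK: for i = n, n-1, ..., 1, locate i in Q, remove the corresponding corner cell from P, and reverse-bump its entry up through P; the value ejected from row 1 is w(i).

So w = 2 4 8 5 3 7 6 1.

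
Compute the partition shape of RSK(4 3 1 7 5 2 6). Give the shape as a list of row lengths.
[3, 2, 2]

RSK row insertion gives P = [[1, 2, 6], [3, 5], [4, 7]], which has shape [3, 2, 2].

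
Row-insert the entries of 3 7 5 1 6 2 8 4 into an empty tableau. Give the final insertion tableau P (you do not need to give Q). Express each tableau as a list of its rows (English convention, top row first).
P = [[1, 2, 4, 8], [3, 5, 6], [7]]

Insert 3: appended to row 1. P = [[3]].
Insert 7: appended to row 1. P = [[3, 7]].
Insert 5: 5 bumps 7 from row 1; 7 starts row 2. P = [[3, 5], [7]].
Insert 1: 1 bumps 3 from row 1; 3 bumps 7 from row 2; 7 starts row 3. P = [[1, 5], [3], [7]].
Insert 6: appended to row 1. P = [[1, 5, 6], [3], [7]].
Insert 2: 2 bumps 5 from row 1; 5 appends to row 2. P = [[1, 2, 6], [3, 5], [7]].
Insert 8: appended to row 1. P = [[1, 2, 6, 8], [3, 5], [7]].
Insert 4: 4 bumps 6 from row 1; 6 appends to row 2. P = [[1, 2, 4, 8], [3, 5, 6], [7]].

So P = [[1, 2, 4, 8], [3, 5, 6], [7]].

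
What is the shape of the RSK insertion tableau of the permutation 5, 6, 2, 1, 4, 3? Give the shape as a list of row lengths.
[2, 2, 2]

Row-insert each entry into an empty tableau.

After inserting 5: P = [[5]].
After inserting 6: P = [[5, 6]].
After inserting 2: P = [[2, 6], [5]].
After inserting 1: P = [[1, 6], [2], [5]].
After inserting 4: P = [[1, 4], [2, 6], [5]].
After inserting 3: P = [[1, 3], [2, 4], [5, 6]].

The final insertion tableau P = [[1, 3], [2, 4], [5, 6]] has shape [2, 2, 2].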